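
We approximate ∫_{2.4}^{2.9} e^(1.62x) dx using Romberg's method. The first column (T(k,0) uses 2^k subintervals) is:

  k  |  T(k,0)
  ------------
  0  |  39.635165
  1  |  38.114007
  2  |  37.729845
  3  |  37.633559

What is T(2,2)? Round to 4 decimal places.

T(1,1) = (4·38.114007 − 39.635165) / 3 = 37.606954
T(2,1) = (4·37.729845 − 38.114007) / 3 = 37.601791
T(2,2) = (16·37.601791 − 37.606954) / 15 = 37.601447

37.6014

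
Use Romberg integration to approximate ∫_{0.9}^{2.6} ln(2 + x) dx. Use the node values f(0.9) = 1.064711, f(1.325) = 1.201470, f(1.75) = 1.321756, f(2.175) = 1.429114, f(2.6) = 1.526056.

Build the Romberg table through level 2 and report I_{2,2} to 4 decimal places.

2.2322

I_{0,0} (trapezoid, 1 panel, h=1.7000): 2.202152
I_{1,0} (trapezoid, 2 panels, h=0.8500): 2.224569
I_{2,0} (trapezoid, 4 panels, h=0.4250): 2.230282
I_{1,1} = 2.224569 + (2.224569 − 2.202152)/3 = 2.232041
I_{2,1} = 2.230282 + (2.230282 − 2.224569)/3 = 2.232186
I_{2,2} = 2.232186 + (2.232186 − 2.232041)/15 = 2.232196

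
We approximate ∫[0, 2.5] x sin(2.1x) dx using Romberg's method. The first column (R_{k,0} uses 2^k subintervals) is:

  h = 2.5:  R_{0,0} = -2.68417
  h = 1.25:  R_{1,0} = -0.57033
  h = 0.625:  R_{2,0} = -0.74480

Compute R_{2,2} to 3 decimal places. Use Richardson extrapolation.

-0.865

R_{1,1} = -0.57033 + (-0.57033 − (-2.68417))/3 = 0.13428
R_{2,1} = -0.74480 + (-0.74480 − (-0.57033))/3 = -0.80296
R_{2,2} = (16·(-0.80296) − 0.13428) / 15 = -0.86544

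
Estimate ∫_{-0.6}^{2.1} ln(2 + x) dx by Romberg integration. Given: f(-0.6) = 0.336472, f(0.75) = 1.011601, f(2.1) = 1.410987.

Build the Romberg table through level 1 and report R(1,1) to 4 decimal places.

R(0,0) (trapezoid, 1 panel, h=2.7000): 2.359070
R(1,0) (trapezoid, 2 panels, h=1.3500): 2.545196
R(1,1) = 2.545196 + (2.545196 − 2.359070)/3 = 2.607238

2.6072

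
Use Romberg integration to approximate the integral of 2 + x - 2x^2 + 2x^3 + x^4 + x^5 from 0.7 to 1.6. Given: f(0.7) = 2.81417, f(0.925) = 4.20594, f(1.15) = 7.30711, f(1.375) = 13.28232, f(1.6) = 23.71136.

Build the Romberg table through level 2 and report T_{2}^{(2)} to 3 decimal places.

8.330

T_{0}^{(0)} (trapezoid, 1 panel, h=0.9000): 11.93649
T_{1}^{(0)} (trapezoid, 2 panels, h=0.4500): 9.25644
T_{2}^{(0)} (trapezoid, 4 panels, h=0.2250): 8.56308
T_{1}^{(1)} = 9.25644 + (9.25644 − 11.93649)/3 = 8.36309
T_{2}^{(1)} = 8.56308 + (8.56308 − 9.25644)/3 = 8.33196
T_{2}^{(2)} = 8.33196 + (8.33196 − 8.36309)/15 = 8.32988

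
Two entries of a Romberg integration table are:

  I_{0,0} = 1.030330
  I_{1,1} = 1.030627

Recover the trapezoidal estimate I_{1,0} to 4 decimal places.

From I_{1,1} = (4·I_{1,0} − I_{0,0})/3, solve for I_{1,0}:
4·I_{1,0} = 3·1.030627 + 1.030330 = 4.122211
I_{1,0} = 1.030553

1.0306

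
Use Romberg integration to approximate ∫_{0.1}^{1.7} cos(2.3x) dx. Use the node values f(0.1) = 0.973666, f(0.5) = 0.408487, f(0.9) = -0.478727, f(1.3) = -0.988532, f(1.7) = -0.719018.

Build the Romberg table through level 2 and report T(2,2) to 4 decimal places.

-0.4004

T(0,0) (trapezoid, 1 panel, h=1.6000): 0.203718
T(1,0) (trapezoid, 2 panels, h=0.8000): -0.281122
T(2,0) (trapezoid, 4 panels, h=0.4000): -0.372579
T(1,1) = -0.281122 + (-0.281122 − 0.203718)/3 = -0.442735
T(2,1) = -0.372579 + (-0.372579 − (-0.281122))/3 = -0.403065
T(2,2) = -0.403065 + (-0.403065 − (-0.442735))/15 = -0.400420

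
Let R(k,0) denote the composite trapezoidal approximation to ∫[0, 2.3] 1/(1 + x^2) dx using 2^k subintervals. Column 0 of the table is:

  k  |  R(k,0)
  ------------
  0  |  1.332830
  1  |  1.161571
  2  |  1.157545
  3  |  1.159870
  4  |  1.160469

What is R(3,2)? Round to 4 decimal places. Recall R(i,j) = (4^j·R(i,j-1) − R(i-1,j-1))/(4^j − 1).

1.1609

Richardson extrapolation on the trapezoidal column (denominator 4−1=3):
R(2,1) = (4·1.157545 − 1.161571) / 3 = 1.156203
R(3,1) = (4·1.159870 − 1.157545) / 3 = 1.160645
R(3,2) = 1.160645 + (1.160645 − 1.156203)/15 = 1.160941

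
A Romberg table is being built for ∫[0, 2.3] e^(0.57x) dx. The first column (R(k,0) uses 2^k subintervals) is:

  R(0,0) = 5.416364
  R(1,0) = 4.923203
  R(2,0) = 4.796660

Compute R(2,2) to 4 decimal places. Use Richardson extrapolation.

4.7542

Richardson extrapolation on the trapezoidal column (denominator 4−1=3):
R(1,1) = 4.923203 + (4.923203 − 5.416364)/3 = 4.758816
R(2,1) = 4.796660 + (4.796660 − 4.923203)/3 = 4.754479
R(2,2) = (16·4.754479 − 4.758816) / 15 = 4.754190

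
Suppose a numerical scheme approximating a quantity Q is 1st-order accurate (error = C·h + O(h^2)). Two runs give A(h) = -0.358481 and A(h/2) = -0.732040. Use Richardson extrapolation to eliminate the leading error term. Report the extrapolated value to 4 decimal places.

-1.1056

Extrapolated value = (2·A(h/2) − A(h)) / (2 − 1)
= (2·(-0.732040) − (-0.358481)) / 1
= -1.105599 / 1 = -1.105599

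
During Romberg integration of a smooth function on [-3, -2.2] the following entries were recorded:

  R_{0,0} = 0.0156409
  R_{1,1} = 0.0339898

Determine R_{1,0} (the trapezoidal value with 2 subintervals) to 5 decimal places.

0.02940

From R_{1,1} = (4·R_{1,0} − R_{0,0})/3, solve for R_{1,0}:
4·R_{1,0} = 3·0.0339898 + 0.0156409 = 0.1176103
R_{1,0} = 0.0294026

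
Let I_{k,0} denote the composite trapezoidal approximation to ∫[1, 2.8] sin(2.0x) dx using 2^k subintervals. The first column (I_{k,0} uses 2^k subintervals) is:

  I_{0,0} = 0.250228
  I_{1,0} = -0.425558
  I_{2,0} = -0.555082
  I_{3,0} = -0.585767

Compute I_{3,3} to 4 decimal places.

Richardson extrapolation on the trapezoidal column (denominator 4−1=3):
I_{1,1} = -0.425558 + (-0.425558 − 0.250228)/3 = -0.650820
I_{2,1} = -0.555082 + (-0.555082 − (-0.425558))/3 = -0.598257
I_{3,1} = -0.585767 + (-0.585767 − (-0.555082))/3 = -0.595995
I_{2,2} = (16·(-0.598257) − (-0.650820)) / 15 = -0.594753
I_{3,2} = -0.595995 + (-0.595995 − (-0.598257))/15 = -0.595844
I_{3,3} = -0.595844 + (-0.595844 − (-0.594753))/63 = -0.595861

-0.5959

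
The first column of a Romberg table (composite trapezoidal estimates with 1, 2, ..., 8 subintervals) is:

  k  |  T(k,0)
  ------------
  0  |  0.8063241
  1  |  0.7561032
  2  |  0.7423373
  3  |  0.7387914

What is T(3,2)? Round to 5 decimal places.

Richardson extrapolation on the trapezoidal column (denominator 4−1=3):
T(2,1) = (4·0.7423373 − 0.7561032) / 3 = 0.7377487
T(3,1) = 0.7387914 + (0.7387914 − 0.7423373)/3 = 0.7376094
T(3,2) = 0.7376094 + (0.7376094 − 0.7377487)/15 = 0.7376001

0.73760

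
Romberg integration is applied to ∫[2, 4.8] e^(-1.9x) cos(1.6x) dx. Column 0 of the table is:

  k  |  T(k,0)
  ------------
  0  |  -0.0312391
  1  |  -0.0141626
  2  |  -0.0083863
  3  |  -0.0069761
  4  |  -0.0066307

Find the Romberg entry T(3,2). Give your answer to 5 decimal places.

-0.00651

Richardson extrapolation on the trapezoidal column (denominator 4−1=3):
T(2,1) = -0.0083863 + (-0.0083863 − (-0.0141626))/3 = -0.0064609
T(3,1) = (4·(-0.0069761) − (-0.0083863)) / 3 = -0.0065060
T(3,2) = -0.0065060 + (-0.0065060 − (-0.0064609))/15 = -0.0065090
(Column j=1 coincides with Simpson's rule on the same nodes.)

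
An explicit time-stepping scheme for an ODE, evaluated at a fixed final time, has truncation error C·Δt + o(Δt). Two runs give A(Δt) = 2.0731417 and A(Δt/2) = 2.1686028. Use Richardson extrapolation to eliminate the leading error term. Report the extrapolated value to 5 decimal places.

The leading error scales as Δt; refining by a factor of 2 reduces it by 2^1 = 2.
Extrapolated value = (2·A(Δt/2) − A(Δt)) / (2 − 1)
= (2·2.1686028 − 2.0731417) / 1
= 2.2640639 / 1 = 2.2640639

2.26406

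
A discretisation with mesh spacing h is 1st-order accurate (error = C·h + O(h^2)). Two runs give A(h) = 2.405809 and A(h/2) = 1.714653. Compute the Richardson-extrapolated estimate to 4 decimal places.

1.0235

Extrapolated value = (2·A(h/2) − A(h)) / (2 − 1)
= (2·1.714653 − 2.405809) / 1
= 1.023497 / 1 = 1.023497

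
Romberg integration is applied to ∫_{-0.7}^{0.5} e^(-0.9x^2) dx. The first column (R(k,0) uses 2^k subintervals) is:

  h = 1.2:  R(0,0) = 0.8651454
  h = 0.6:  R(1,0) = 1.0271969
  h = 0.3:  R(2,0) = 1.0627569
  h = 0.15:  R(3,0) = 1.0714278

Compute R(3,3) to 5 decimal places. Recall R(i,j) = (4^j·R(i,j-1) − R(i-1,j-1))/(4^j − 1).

R(1,1) = 1.0271969 + (1.0271969 − 0.8651454)/3 = 1.0812141
R(2,1) = 1.0627569 + (1.0627569 − 1.0271969)/3 = 1.0746102
R(3,1) = 1.0714278 + (1.0714278 − 1.0627569)/3 = 1.0743181
R(2,2) = (16·1.0746102 − 1.0812141) / 15 = 1.0741699
R(3,2) = 1.0743181 + (1.0743181 − 1.0746102)/15 = 1.0742986
R(3,3) = (64·1.0742986 − 1.0741699) / 63 = 1.0743006

1.07430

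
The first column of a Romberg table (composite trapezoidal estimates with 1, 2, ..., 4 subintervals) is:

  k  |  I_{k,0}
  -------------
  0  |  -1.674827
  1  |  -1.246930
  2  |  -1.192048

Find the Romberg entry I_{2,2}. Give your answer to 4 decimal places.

-1.1784

Richardson extrapolation on the trapezoidal column (denominator 4−1=3):
I_{1,1} = -1.246930 + (-1.246930 − (-1.674827))/3 = -1.104298
I_{2,1} = (4·(-1.192048) − (-1.246930)) / 3 = -1.173754
I_{2,2} = (16·(-1.173754) − (-1.104298)) / 15 = -1.178384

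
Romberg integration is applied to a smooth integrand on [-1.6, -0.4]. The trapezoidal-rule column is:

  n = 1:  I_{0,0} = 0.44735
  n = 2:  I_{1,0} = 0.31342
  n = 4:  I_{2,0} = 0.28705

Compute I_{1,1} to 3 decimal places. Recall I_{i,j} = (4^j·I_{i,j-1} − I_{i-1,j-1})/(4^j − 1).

0.269

I_{1,1} = (4·0.31342 − 0.44735) / 3 = 0.26878
(Column j=1 coincides with Simpson's rule on the same nodes.)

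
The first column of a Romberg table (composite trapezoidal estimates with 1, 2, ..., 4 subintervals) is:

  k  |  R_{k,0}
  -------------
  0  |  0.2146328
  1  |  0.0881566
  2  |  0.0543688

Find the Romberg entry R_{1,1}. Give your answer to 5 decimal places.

0.04600

R_{1,1} = (4·0.0881566 − 0.2146328) / 3 = 0.0459979
(Column j=1 coincides with Simpson's rule on the same nodes.)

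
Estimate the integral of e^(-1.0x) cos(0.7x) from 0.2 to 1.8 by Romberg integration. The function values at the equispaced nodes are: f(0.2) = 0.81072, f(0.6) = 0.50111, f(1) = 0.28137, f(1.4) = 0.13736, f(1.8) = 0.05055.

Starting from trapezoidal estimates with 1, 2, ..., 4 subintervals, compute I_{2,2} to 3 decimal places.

0.530

I_{0,0} (trapezoid, 1 panel, h=1.6000): 0.68902
I_{1,0} (trapezoid, 2 panels, h=0.8000): 0.56960
I_{2,0} (trapezoid, 4 panels, h=0.4000): 0.54019
I_{1,1} = 0.56960 + (0.56960 − 0.68902)/3 = 0.52979
I_{2,1} = 0.54019 + (0.54019 − 0.56960)/3 = 0.53039
I_{2,2} = 0.53039 + (0.53039 − 0.52979)/15 = 0.53043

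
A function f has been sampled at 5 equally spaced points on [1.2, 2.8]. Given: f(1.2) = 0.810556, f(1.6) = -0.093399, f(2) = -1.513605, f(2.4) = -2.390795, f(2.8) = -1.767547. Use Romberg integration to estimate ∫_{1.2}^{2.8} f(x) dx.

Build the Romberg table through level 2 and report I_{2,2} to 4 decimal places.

I_{0,0} (trapezoid, 1 panel, h=1.6000): -0.765593
I_{1,0} (trapezoid, 2 panels, h=0.8000): -1.593680
I_{2,0} (trapezoid, 4 panels, h=0.4000): -1.790518
I_{1,1} = -1.593680 + (-1.593680 − (-0.765593))/3 = -1.869709
I_{2,1} = -1.790518 + (-1.790518 − (-1.593680))/3 = -1.856131
I_{2,2} = -1.856131 + (-1.856131 − (-1.869709))/15 = -1.855226

-1.8552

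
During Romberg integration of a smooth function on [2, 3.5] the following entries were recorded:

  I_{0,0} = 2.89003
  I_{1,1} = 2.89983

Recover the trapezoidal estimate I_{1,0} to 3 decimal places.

From I_{1,1} = (4·I_{1,0} − I_{0,0})/3, solve for I_{1,0}:
4·I_{1,0} = 3·2.89983 + 2.89003 = 11.58952
I_{1,0} = 2.89738

2.897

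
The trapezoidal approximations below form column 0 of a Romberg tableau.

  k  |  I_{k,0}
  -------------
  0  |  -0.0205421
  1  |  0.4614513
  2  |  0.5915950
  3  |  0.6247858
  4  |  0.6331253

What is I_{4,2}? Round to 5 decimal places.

0.63591

Richardson extrapolation on the trapezoidal column (denominator 4−1=3):
I_{3,1} = 0.6247858 + (0.6247858 − 0.5915950)/3 = 0.6358494
I_{4,1} = (4·0.6331253 − 0.6247858) / 3 = 0.6359051
I_{4,2} = 0.6359051 + (0.6359051 − 0.6358494)/15 = 0.6359088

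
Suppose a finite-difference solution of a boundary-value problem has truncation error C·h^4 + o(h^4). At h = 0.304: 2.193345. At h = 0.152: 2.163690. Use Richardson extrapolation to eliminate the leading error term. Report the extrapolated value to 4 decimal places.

2.1617

Extrapolated value = (16·A(h/2) − A(h)) / (16 − 1)
= (16·2.163690 − 2.193345) / 15
= 32.425695 / 15 = 2.161713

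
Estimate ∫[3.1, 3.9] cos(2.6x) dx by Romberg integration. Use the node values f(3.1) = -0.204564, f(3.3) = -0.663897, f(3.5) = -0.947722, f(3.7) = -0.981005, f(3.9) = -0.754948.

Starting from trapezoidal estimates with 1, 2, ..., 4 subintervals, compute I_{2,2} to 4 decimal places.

-0.6287

I_{0,0} (trapezoid, 1 panel, h=0.8000): -0.383805
I_{1,0} (trapezoid, 2 panels, h=0.4000): -0.570991
I_{2,0} (trapezoid, 4 panels, h=0.2000): -0.614476
I_{1,1} = -0.570991 + (-0.570991 − (-0.383805))/3 = -0.633386
I_{2,1} = -0.614476 + (-0.614476 − (-0.570991))/3 = -0.628971
I_{2,2} = -0.628971 + (-0.628971 − (-0.633386))/15 = -0.628677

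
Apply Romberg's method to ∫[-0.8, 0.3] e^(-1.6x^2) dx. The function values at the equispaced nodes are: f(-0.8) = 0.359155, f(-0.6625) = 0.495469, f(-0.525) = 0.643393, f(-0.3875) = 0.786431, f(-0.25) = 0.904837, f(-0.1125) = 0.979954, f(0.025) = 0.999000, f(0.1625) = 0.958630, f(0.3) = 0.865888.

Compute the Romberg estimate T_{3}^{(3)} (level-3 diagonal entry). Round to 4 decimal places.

0.8800

T_{0}^{(0)} (trapezoid, 1 panel, h=1.1000): 0.673774
T_{1}^{(0)} (trapezoid, 2 panels, h=0.5500): 0.834547
T_{2}^{(0)} (trapezoid, 4 panels, h=0.2750): 0.868932
T_{3}^{(0)} (trapezoid, 8 panels, h=0.1375): 0.877282
T_{1}^{(1)} = 0.834547 + (0.834547 − 0.673774)/3 = 0.888138
T_{2}^{(1)} = 0.868932 + (0.868932 − 0.834547)/3 = 0.880394
T_{3}^{(1)} = 0.877282 + (0.877282 − 0.868932)/3 = 0.880065
T_{2}^{(2)} = 0.880394 + (0.880394 − 0.888138)/15 = 0.879878
T_{3}^{(2)} = 0.880065 + (0.880065 − 0.880394)/15 = 0.880043
T_{3}^{(3)} = 0.880043 + (0.880043 − 0.879878)/63 = 0.880046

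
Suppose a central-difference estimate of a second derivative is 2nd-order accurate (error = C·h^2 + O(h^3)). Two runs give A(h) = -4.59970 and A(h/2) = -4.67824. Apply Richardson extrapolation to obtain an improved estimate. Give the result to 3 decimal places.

The leading error scales as h^2; refining by a factor of 2 reduces it by 2^2 = 4.
Extrapolated value = (4·A(h/2) − A(h)) / (4 − 1)
= (4·(-4.67824) − (-4.59970)) / 3
= -14.11326 / 3 = -4.70442

-4.704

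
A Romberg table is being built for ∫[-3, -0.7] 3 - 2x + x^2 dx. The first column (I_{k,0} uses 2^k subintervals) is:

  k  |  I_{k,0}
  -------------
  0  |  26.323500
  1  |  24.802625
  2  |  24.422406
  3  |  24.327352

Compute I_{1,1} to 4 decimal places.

24.2957

I_{1,1} = 24.802625 + (24.802625 − 26.323500)/3 = 24.295667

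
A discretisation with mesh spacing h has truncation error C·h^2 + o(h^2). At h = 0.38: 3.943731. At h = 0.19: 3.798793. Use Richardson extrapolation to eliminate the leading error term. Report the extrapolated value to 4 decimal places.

The leading error scales as h^2; refining by a factor of 2 reduces it by 2^2 = 4.
Extrapolated value = (4·A(h/2) − A(h)) / (4 − 1)
= (4·3.798793 − 3.943731) / 3
= 11.251441 / 3 = 3.750480

3.7505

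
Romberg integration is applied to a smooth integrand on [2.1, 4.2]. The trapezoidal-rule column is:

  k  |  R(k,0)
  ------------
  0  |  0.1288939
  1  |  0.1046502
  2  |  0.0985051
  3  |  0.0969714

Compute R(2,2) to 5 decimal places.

0.09645

Richardson extrapolation on the trapezoidal column (denominator 4−1=3):
R(1,1) = (4·0.1046502 − 0.1288939) / 3 = 0.0965690
R(2,1) = 0.0985051 + (0.0985051 − 0.1046502)/3 = 0.0964567
R(2,2) = 0.0964567 + (0.0964567 − 0.0965690)/15 = 0.0964492
(Column j=1 coincides with Simpson's rule on the same nodes.)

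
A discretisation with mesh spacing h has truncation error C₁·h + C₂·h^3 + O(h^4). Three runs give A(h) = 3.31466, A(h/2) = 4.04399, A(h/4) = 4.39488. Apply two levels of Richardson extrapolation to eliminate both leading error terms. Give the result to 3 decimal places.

4.742

First eliminate the h term (factor 2^1 = 2):
  B₁ = (2·4.04399 − 3.31466)/1 = 4.77332
  B₂ = (2·4.39488 − 4.04399)/1 = 4.74577
Then eliminate the h^3 term (factor 2^3 = 8):
  (8·4.74577 − 4.77332)/7 = 4.74183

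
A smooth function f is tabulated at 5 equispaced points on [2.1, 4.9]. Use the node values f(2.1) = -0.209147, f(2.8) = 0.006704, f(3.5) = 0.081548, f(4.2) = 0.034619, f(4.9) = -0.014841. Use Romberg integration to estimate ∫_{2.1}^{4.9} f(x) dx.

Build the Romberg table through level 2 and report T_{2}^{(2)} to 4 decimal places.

0.0228

T_{0}^{(0)} (trapezoid, 1 panel, h=2.8000): -0.313583
T_{1}^{(0)} (trapezoid, 2 panels, h=1.4000): -0.042624
T_{2}^{(0)} (trapezoid, 4 panels, h=0.7000): 0.007614
T_{1}^{(1)} = -0.042624 + (-0.042624 − (-0.313583))/3 = 0.047696
T_{2}^{(1)} = 0.007614 + (0.007614 − (-0.042624))/3 = 0.024360
T_{2}^{(2)} = 0.024360 + (0.024360 − 0.047696)/15 = 0.022804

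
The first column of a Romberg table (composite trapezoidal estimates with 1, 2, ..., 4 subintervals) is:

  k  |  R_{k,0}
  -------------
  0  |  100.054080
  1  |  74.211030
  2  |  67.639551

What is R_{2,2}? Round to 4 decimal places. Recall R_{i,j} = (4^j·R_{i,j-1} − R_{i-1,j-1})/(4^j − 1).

R_{1,1} = 74.211030 + (74.211030 − 100.054080)/3 = 65.596680
R_{2,1} = 67.639551 + (67.639551 − 74.211030)/3 = 65.449058
R_{2,2} = (16·65.449058 − 65.596680) / 15 = 65.439217

65.4392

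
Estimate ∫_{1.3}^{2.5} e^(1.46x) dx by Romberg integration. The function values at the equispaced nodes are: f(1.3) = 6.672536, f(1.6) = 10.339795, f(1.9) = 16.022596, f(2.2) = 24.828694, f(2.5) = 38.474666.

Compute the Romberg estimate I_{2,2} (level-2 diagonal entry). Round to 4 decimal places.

21.7826

I_{0,0} (trapezoid, 1 panel, h=1.2000): 27.088321
I_{1,0} (trapezoid, 2 panels, h=0.6000): 23.157718
I_{2,0} (trapezoid, 4 panels, h=0.3000): 22.129406
I_{1,1} = 23.157718 + (23.157718 − 27.088321)/3 = 21.847517
I_{2,1} = 22.129406 + (22.129406 − 23.157718)/3 = 21.786635
I_{2,2} = 21.786635 + (21.786635 − 21.847517)/15 = 21.782576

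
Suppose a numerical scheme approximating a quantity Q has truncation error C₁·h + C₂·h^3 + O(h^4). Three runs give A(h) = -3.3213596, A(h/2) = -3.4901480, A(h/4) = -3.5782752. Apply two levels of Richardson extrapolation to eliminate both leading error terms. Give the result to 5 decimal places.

First eliminate the h term (factor 2^1 = 2):
  B₁ = (2·(-3.4901480) − (-3.3213596))/1 = -3.6589364
  B₂ = (2·(-3.5782752) − (-3.4901480))/1 = -3.6664024
Then eliminate the h^3 term (factor 2^3 = 8):
  (8·(-3.6664024) − (-3.6589364))/7 = -3.6674690

-3.66747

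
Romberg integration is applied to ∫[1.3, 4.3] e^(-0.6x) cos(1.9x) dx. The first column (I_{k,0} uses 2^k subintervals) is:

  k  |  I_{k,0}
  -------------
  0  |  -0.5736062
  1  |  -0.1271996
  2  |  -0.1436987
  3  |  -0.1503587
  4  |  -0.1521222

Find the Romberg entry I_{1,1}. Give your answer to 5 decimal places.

Richardson extrapolation on the trapezoidal column (denominator 4−1=3):
I_{1,1} = -0.1271996 + (-0.1271996 − (-0.5736062))/3 = 0.0216026

0.02160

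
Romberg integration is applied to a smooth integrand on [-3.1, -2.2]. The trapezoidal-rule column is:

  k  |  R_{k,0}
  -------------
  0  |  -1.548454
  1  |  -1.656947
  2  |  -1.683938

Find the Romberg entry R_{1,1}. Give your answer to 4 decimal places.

Richardson extrapolation on the trapezoidal column (denominator 4−1=3):
R_{1,1} = -1.656947 + (-1.656947 − (-1.548454))/3 = -1.693111

-1.6931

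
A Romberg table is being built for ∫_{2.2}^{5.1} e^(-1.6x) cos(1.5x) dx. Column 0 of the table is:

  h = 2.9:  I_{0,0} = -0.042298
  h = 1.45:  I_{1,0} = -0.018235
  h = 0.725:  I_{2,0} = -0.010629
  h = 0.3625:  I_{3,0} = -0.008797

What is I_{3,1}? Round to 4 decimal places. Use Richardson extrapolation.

-0.0082

Richardson extrapolation on the trapezoidal column (denominator 4−1=3):
I_{3,1} = -0.008797 + (-0.008797 − (-0.010629))/3 = -0.008186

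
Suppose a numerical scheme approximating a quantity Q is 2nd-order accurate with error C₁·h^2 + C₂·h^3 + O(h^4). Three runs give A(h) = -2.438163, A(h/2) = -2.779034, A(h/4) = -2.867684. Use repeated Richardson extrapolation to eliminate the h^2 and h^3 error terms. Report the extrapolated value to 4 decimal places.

-2.8979

First eliminate the h^2 term (factor 2^2 = 4):
  B₁ = (4·(-2.779034) − (-2.438163))/3 = -2.892658
  B₂ = (4·(-2.867684) − (-2.779034))/3 = -2.897234
Then eliminate the h^3 term (factor 2^3 = 8):
  (8·(-2.897234) − (-2.892658))/7 = -2.897888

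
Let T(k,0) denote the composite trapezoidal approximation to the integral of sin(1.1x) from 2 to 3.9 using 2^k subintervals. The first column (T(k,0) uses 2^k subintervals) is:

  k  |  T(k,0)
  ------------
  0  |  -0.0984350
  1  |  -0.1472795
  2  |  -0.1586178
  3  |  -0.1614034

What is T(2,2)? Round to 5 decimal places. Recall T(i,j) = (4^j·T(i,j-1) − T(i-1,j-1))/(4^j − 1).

T(1,1) = -0.1472795 + (-0.1472795 − (-0.0984350))/3 = -0.1635610
T(2,1) = -0.1586178 + (-0.1586178 − (-0.1472795))/3 = -0.1623972
T(2,2) = -0.1623972 + (-0.1623972 − (-0.1635610))/15 = -0.1623196

-0.16232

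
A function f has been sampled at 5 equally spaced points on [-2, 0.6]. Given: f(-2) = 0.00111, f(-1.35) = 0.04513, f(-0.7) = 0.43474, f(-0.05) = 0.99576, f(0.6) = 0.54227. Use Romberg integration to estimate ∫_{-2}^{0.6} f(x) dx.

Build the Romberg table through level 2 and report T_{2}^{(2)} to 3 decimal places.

T_{0}^{(0)} (trapezoid, 1 panel, h=2.6000): 0.70639
T_{1}^{(0)} (trapezoid, 2 panels, h=1.3000): 0.91836
T_{2}^{(0)} (trapezoid, 4 panels, h=0.6500): 1.13576
T_{1}^{(1)} = 0.91836 + (0.91836 − 0.70639)/3 = 0.98902
T_{2}^{(1)} = 1.13576 + (1.13576 − 0.91836)/3 = 1.20823
T_{2}^{(2)} = 1.20823 + (1.20823 − 0.98902)/15 = 1.22284

1.223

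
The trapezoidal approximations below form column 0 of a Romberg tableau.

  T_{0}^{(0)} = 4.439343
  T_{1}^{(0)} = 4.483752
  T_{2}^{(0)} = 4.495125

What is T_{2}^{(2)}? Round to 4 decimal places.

Richardson extrapolation on the trapezoidal column (denominator 4−1=3):
T_{1}^{(1)} = (4·4.483752 − 4.439343) / 3 = 4.498555
T_{2}^{(1)} = 4.495125 + (4.495125 − 4.483752)/3 = 4.498916
T_{2}^{(2)} = (16·4.498916 − 4.498555) / 15 = 4.498940

4.4989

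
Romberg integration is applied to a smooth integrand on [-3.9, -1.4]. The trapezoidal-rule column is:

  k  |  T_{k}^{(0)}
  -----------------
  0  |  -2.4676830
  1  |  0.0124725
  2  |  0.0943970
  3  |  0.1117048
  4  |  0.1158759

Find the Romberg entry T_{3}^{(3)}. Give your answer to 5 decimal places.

Richardson extrapolation on the trapezoidal column (denominator 4−1=3):
T_{1}^{(1)} = (4·0.0124725 − (-2.4676830)) / 3 = 0.8391910
T_{2}^{(1)} = (4·0.0943970 − 0.0124725) / 3 = 0.1217052
T_{3}^{(1)} = 0.1117048 + (0.1117048 − 0.0943970)/3 = 0.1174741
T_{2}^{(2)} = 0.1217052 + (0.1217052 − 0.8391910)/15 = 0.0738728
T_{3}^{(2)} = (16·0.1174741 − 0.1217052) / 15 = 0.1171920
T_{3}^{(3)} = (64·0.1171920 − 0.0738728) / 63 = 0.1178796

0.11788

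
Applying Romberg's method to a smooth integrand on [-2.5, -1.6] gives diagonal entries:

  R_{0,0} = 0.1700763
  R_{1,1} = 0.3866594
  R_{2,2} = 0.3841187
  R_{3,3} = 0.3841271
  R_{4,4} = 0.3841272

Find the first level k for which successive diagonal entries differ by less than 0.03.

|R_{1,1} − R_{0,0}| = 0.2165831 ≥ 0.03
|R_{2,2} − R_{1,1}| = 0.0025407 < 0.03

k = 2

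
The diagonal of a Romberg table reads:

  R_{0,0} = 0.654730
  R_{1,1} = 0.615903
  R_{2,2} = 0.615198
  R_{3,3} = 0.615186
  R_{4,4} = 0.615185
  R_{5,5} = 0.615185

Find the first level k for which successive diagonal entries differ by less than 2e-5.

k = 3

|R_{1,1} − R_{0,0}| = 0.038827 ≥ 2e-5
|R_{2,2} − R_{1,1}| = 0.000705 ≥ 2e-5
|R_{3,3} − R_{2,2}| = 0.000012 < 2e-5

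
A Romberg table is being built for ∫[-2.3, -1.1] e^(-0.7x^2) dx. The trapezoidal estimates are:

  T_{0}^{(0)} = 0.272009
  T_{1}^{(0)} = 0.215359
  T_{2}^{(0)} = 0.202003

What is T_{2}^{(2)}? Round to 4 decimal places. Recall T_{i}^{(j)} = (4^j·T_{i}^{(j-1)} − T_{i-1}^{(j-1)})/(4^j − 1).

Richardson extrapolation on the trapezoidal column (denominator 4−1=3):
T_{1}^{(1)} = 0.215359 + (0.215359 − 0.272009)/3 = 0.196476
T_{2}^{(1)} = (4·0.202003 − 0.215359) / 3 = 0.197551
T_{2}^{(2)} = 0.197551 + (0.197551 − 0.196476)/15 = 0.197623
(Column j=1 coincides with Simpson's rule on the same nodes.)

0.1976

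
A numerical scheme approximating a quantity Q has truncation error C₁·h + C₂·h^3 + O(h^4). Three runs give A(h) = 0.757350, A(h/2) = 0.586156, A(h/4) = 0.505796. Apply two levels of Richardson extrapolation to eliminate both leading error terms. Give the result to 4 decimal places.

First eliminate the h term (factor 2^1 = 2):
  B₁ = (2·0.586156 − 0.757350)/1 = 0.414962
  B₂ = (2·0.505796 − 0.586156)/1 = 0.425436
Then eliminate the h^3 term (factor 2^3 = 8):
  (8·0.425436 − 0.414962)/7 = 0.426932

0.4269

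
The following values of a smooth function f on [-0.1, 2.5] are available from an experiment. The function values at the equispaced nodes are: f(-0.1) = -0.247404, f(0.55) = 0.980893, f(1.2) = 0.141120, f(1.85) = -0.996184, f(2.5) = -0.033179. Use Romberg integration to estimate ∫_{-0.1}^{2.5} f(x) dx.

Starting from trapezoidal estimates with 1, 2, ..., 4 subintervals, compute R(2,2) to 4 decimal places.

R(0,0) (trapezoid, 1 panel, h=2.6000): -0.364758
R(1,0) (trapezoid, 2 panels, h=1.3000): 0.001077
R(2,0) (trapezoid, 4 panels, h=0.6500): -0.009401
R(1,1) = 0.001077 + (0.001077 − (-0.364758))/3 = 0.123022
R(2,1) = -0.009401 + (-0.009401 − 0.001077)/3 = -0.012894
R(2,2) = -0.012894 + (-0.012894 − 0.123022)/15 = -0.021955

-0.0220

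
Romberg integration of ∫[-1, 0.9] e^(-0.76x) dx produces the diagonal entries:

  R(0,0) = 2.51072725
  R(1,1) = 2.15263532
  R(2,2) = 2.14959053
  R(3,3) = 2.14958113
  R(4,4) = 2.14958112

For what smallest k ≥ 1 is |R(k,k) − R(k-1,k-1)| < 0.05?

|R(1,1) − R(0,0)| = 0.35809193 ≥ 0.05
|R(2,2) − R(1,1)| = 0.00304479 < 0.05

k = 2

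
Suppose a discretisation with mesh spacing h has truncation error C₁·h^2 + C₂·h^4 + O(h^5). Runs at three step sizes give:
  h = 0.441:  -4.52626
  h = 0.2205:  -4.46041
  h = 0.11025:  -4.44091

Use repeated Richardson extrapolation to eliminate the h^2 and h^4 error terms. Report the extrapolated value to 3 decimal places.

-4.434

First eliminate the h^2 term (factor 2^2 = 4):
  B₁ = (4·(-4.46041) − (-4.52626))/3 = -4.43846
  B₂ = (4·(-4.44091) − (-4.46041))/3 = -4.43441
Then eliminate the h^4 term (factor 2^4 = 16):
  (16·(-4.43441) − (-4.43846))/15 = -4.43414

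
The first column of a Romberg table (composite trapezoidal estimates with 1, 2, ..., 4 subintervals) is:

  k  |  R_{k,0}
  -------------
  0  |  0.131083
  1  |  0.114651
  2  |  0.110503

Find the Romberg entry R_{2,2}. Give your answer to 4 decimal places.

0.1091

R_{1,1} = 0.114651 + (0.114651 − 0.131083)/3 = 0.109174
R_{2,1} = (4·0.110503 − 0.114651) / 3 = 0.109120
R_{2,2} = (16·0.109120 − 0.109174) / 15 = 0.109116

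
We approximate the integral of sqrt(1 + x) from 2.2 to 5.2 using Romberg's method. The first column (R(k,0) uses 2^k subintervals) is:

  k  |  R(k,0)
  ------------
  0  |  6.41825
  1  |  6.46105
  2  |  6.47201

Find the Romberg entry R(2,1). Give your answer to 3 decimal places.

Richardson extrapolation on the trapezoidal column (denominator 4−1=3):
R(2,1) = 6.47201 + (6.47201 − 6.46105)/3 = 6.47566

6.476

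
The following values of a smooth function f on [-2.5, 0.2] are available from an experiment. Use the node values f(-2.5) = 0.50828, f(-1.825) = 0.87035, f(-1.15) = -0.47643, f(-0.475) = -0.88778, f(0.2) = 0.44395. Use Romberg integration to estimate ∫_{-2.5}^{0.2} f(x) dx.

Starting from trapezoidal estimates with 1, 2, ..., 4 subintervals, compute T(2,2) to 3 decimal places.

0.012

T(0,0) (trapezoid, 1 panel, h=2.7000): 1.28551
T(1,0) (trapezoid, 2 panels, h=1.3500): -0.00043
T(2,0) (trapezoid, 4 panels, h=0.6750): -0.01198
T(1,1) = -0.00043 + (-0.00043 − 1.28551)/3 = -0.42908
T(2,1) = -0.01198 + (-0.01198 − (-0.00043))/3 = -0.01583
T(2,2) = -0.01583 + (-0.01583 − (-0.42908))/15 = 0.01172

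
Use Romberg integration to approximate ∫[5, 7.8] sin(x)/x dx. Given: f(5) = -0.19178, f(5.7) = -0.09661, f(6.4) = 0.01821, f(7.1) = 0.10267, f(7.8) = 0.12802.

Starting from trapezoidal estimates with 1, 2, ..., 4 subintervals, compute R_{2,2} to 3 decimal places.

R_{0,0} (trapezoid, 1 panel, h=2.8000): -0.08926
R_{1,0} (trapezoid, 2 panels, h=1.4000): -0.01914
R_{2,0} (trapezoid, 4 panels, h=0.7000): -0.00533
R_{1,1} = -0.01914 + (-0.01914 − (-0.08926))/3 = 0.00423
R_{2,1} = -0.00533 + (-0.00533 − (-0.01914))/3 = -0.00073
R_{2,2} = -0.00073 + (-0.00073 − 0.00423)/15 = -0.00106

-0.001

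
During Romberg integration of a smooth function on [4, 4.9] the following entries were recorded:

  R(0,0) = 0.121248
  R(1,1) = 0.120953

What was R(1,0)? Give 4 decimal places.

0.1210

From R(1,1) = (4·R(1,0) − R(0,0))/3, solve for R(1,0):
4·R(1,0) = 3·0.120953 + 0.121248 = 0.484107
R(1,0) = 0.121027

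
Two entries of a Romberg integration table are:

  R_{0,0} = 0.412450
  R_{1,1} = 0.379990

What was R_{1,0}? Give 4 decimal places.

0.3881

From R_{1,1} = (4·R_{1,0} − R_{0,0})/3, solve for R_{1,0}:
4·R_{1,0} = 3·0.379990 + 0.412450 = 1.552420
R_{1,0} = 0.388105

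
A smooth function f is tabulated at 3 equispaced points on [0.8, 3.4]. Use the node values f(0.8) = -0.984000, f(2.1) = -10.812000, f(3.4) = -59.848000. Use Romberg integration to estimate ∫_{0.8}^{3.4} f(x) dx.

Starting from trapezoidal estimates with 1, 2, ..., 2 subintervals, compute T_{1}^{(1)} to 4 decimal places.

-45.1013

T_{0}^{(0)} (trapezoid, 1 panel, h=2.6000): -79.081600
T_{1}^{(0)} (trapezoid, 2 panels, h=1.3000): -53.596400
T_{1}^{(1)} = -53.596400 + (-53.596400 − (-79.081600))/3 = -45.101333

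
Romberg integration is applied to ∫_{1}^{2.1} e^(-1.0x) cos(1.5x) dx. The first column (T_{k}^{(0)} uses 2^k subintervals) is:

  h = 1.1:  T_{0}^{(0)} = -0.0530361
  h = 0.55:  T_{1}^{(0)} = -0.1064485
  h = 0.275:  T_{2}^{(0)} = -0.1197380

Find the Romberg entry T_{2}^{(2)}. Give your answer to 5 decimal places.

T_{1}^{(1)} = -0.1064485 + (-0.1064485 − (-0.0530361))/3 = -0.1242526
T_{2}^{(1)} = -0.1197380 + (-0.1197380 − (-0.1064485))/3 = -0.1241678
T_{2}^{(2)} = -0.1241678 + (-0.1241678 − (-0.1242526))/15 = -0.1241621
(Column j=1 coincides with Simpson's rule on the same nodes.)

-0.12416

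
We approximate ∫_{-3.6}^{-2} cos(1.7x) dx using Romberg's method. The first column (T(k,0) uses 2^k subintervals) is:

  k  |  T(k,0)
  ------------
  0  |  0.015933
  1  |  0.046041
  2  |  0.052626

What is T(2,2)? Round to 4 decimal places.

Richardson extrapolation on the trapezoidal column (denominator 4−1=3):
T(1,1) = 0.046041 + (0.046041 − 0.015933)/3 = 0.056077
T(2,1) = 0.052626 + (0.052626 − 0.046041)/3 = 0.054821
T(2,2) = (16·0.054821 − 0.056077) / 15 = 0.054737
(Column j=1 coincides with Simpson's rule on the same nodes.)

0.0547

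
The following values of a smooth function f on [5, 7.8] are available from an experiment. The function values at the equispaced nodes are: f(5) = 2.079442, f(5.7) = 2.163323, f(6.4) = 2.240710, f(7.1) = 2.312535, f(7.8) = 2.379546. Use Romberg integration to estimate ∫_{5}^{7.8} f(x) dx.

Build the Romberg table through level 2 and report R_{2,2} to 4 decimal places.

R_{0,0} (trapezoid, 1 panel, h=2.8000): 6.242583
R_{1,0} (trapezoid, 2 panels, h=1.4000): 6.258286
R_{2,0} (trapezoid, 4 panels, h=0.7000): 6.262243
R_{1,1} = 6.258286 + (6.258286 − 6.242583)/3 = 6.263520
R_{2,1} = 6.262243 + (6.262243 − 6.258286)/3 = 6.263562
R_{2,2} = 6.263562 + (6.263562 − 6.263520)/15 = 6.263565

6.2636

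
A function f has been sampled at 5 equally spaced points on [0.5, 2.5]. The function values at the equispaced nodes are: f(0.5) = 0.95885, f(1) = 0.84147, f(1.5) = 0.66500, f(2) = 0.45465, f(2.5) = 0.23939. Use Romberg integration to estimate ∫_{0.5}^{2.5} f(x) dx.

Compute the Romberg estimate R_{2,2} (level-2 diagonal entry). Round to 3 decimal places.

R_{0,0} (trapezoid, 1 panel, h=2.0000): 1.19824
R_{1,0} (trapezoid, 2 panels, h=1.0000): 1.26412
R_{2,0} (trapezoid, 4 panels, h=0.5000): 1.28012
R_{1,1} = 1.26412 + (1.26412 − 1.19824)/3 = 1.28608
R_{2,1} = 1.28012 + (1.28012 − 1.26412)/3 = 1.28545
R_{2,2} = 1.28545 + (1.28545 − 1.28608)/15 = 1.28541

1.285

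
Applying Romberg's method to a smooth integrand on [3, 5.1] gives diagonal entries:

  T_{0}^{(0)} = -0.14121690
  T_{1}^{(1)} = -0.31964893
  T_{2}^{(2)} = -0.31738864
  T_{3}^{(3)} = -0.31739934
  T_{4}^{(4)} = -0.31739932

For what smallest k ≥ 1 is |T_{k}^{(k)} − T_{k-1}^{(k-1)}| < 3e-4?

k = 3

|T_{1}^{(1)} − T_{0}^{(0)}| = 0.17843203 ≥ 3e-4
|T_{2}^{(2)} − T_{1}^{(1)}| = 0.00226029 ≥ 3e-4
|T_{3}^{(3)} − T_{2}^{(2)}| = 0.00001070 < 3e-4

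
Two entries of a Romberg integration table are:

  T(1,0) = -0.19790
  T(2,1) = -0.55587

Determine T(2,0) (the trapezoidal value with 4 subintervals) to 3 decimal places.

From T(2,1) = (4·T(2,0) − T(1,0))/3, solve for T(2,0):
4·T(2,0) = 3·(-0.55587) + (-0.19790) = -1.86551
T(2,0) = -0.46638

-0.466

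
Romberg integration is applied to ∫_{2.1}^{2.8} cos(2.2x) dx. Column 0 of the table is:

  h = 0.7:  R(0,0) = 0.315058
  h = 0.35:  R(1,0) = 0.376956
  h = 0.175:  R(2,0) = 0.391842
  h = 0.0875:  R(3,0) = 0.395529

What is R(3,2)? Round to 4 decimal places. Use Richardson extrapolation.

Richardson extrapolation on the trapezoidal column (denominator 4−1=3):
R(2,1) = (4·0.391842 − 0.376956) / 3 = 0.396804
R(3,1) = (4·0.395529 − 0.391842) / 3 = 0.396758
R(3,2) = (16·0.396758 − 0.396804) / 15 = 0.396755
(Column j=1 coincides with Simpson's rule on the same nodes.)

0.3968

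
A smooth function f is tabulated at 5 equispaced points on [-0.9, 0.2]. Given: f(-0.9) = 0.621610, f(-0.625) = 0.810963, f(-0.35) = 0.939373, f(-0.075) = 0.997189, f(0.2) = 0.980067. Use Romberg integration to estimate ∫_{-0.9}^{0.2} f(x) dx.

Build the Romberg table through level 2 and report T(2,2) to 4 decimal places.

T(0,0) (trapezoid, 1 panel, h=1.1000): 0.880922
T(1,0) (trapezoid, 2 panels, h=0.5500): 0.957116
T(2,0) (trapezoid, 4 panels, h=0.2750): 0.975800
T(1,1) = 0.957116 + (0.957116 − 0.880922)/3 = 0.982514
T(2,1) = 0.975800 + (0.975800 − 0.957116)/3 = 0.982028
T(2,2) = 0.982028 + (0.982028 − 0.982514)/15 = 0.981996

0.9820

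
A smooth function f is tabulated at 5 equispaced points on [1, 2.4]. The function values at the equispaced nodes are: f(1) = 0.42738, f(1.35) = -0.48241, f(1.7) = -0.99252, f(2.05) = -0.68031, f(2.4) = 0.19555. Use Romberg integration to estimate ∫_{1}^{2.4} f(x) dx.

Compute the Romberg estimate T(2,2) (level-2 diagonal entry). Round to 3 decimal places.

-0.696

T(0,0) (trapezoid, 1 panel, h=1.4000): 0.43605
T(1,0) (trapezoid, 2 panels, h=0.7000): -0.47674
T(2,0) (trapezoid, 4 panels, h=0.3500): -0.64532
T(1,1) = -0.47674 + (-0.47674 − 0.43605)/3 = -0.78100
T(2,1) = -0.64532 + (-0.64532 − (-0.47674))/3 = -0.70151
T(2,2) = -0.70151 + (-0.70151 − (-0.78100))/15 = -0.69621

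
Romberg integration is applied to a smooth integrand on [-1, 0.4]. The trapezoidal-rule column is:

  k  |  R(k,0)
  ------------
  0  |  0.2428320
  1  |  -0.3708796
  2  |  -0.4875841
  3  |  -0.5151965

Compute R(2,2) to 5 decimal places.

Richardson extrapolation on the trapezoidal column (denominator 4−1=3):
R(1,1) = (4·(-0.3708796) − 0.2428320) / 3 = -0.5754501
R(2,1) = (4·(-0.4875841) − (-0.3708796)) / 3 = -0.5264856
R(2,2) = -0.5264856 + (-0.5264856 − (-0.5754501))/15 = -0.5232213

-0.52322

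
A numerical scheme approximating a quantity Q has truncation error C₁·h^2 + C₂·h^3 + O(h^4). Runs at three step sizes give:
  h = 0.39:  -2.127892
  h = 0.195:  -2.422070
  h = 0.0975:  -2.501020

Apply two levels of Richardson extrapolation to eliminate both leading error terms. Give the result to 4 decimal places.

-2.5284

First eliminate the h^2 term (factor 2^2 = 4):
  B₁ = (4·(-2.422070) − (-2.127892))/3 = -2.520129
  B₂ = (4·(-2.501020) − (-2.422070))/3 = -2.527337
Then eliminate the h^3 term (factor 2^3 = 8):
  (8·(-2.527337) − (-2.520129))/7 = -2.528367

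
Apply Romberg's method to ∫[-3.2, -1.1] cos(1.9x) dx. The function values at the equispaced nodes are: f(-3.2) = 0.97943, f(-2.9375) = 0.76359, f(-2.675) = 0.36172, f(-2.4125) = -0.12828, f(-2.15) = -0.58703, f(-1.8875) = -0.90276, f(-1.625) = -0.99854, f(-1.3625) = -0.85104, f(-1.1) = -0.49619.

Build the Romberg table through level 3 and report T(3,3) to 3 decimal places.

T(0,0) (trapezoid, 1 panel, h=2.1000): 0.50740
T(1,0) (trapezoid, 2 panels, h=1.0500): -0.36268
T(2,0) (trapezoid, 4 panels, h=0.5250): -0.51567
T(3,0) (trapezoid, 8 panels, h=0.2625): -0.55144
T(1,1) = -0.36268 + (-0.36268 − 0.50740)/3 = -0.65271
T(2,1) = -0.51567 + (-0.51567 − (-0.36268))/3 = -0.56667
T(3,1) = -0.55144 + (-0.55144 − (-0.51567))/3 = -0.56336
T(2,2) = -0.56667 + (-0.56667 − (-0.65271))/15 = -0.56093
T(3,2) = -0.56336 + (-0.56336 − (-0.56667))/15 = -0.56314
T(3,3) = -0.56314 + (-0.56314 − (-0.56093))/63 = -0.56318

-0.563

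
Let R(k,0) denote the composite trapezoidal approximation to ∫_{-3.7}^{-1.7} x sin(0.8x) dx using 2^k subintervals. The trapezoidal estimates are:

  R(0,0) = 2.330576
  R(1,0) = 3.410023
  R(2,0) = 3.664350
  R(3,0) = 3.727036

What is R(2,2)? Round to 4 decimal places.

Richardson extrapolation on the trapezoidal column (denominator 4−1=3):
R(1,1) = 3.410023 + (3.410023 − 2.330576)/3 = 3.769839
R(2,1) = (4·3.664350 − 3.410023) / 3 = 3.749126
R(2,2) = (16·3.749126 − 3.769839) / 15 = 3.747745

3.7477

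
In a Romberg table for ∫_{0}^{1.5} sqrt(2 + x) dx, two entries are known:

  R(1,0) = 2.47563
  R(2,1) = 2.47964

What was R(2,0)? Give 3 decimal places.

2.479

From R(2,1) = (4·R(2,0) − R(1,0))/3, solve for R(2,0):
4·R(2,0) = 3·2.47964 + 2.47563 = 9.91455
R(2,0) = 2.47864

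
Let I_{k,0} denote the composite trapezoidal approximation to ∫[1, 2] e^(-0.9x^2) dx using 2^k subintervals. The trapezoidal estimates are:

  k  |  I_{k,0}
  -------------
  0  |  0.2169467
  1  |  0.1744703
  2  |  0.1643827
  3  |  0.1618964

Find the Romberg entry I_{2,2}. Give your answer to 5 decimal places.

0.16107

Richardson extrapolation on the trapezoidal column (denominator 4−1=3):
I_{1,1} = 0.1744703 + (0.1744703 − 0.2169467)/3 = 0.1603115
I_{2,1} = (4·0.1643827 − 0.1744703) / 3 = 0.1610202
I_{2,2} = 0.1610202 + (0.1610202 − 0.1603115)/15 = 0.1610674
(Column j=1 coincides with Simpson's rule on the same nodes.)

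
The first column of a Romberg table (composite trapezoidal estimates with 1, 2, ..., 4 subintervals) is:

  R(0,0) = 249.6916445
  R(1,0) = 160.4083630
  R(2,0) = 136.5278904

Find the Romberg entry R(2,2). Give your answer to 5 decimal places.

128.42910

Richardson extrapolation on the trapezoidal column (denominator 4−1=3):
R(1,1) = (4·160.4083630 − 249.6916445) / 3 = 130.6472692
R(2,1) = 136.5278904 + (136.5278904 − 160.4083630)/3 = 128.5677329
R(2,2) = (16·128.5677329 − 130.6472692) / 15 = 128.4290971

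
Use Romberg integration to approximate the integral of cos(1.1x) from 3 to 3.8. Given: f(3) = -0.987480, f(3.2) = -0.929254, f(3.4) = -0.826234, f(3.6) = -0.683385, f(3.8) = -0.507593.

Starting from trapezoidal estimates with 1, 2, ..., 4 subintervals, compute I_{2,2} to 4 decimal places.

I_{0,0} (trapezoid, 1 panel, h=0.8000): -0.598029
I_{1,0} (trapezoid, 2 panels, h=0.4000): -0.629508
I_{2,0} (trapezoid, 4 panels, h=0.2000): -0.637282
I_{1,1} = -0.629508 + (-0.629508 − (-0.598029))/3 = -0.640001
I_{2,1} = -0.637282 + (-0.637282 − (-0.629508))/3 = -0.639873
I_{2,2} = -0.639873 + (-0.639873 − (-0.640001))/15 = -0.639864

-0.6399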